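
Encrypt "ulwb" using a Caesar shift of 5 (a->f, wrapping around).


Input: 'ulwb', shift = 5
Operation: for each letter, (position + 5) mod 26
Mapping: 'u'(20+5=25)->'z', 'l'(11+5=16)->'q', 'w'(22+5=27, 27 mod 26=1)->'b', 'b'(1+5=6)->'g'
Result: zqbg


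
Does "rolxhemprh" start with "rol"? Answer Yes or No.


Input string: 'rolxhemprh'
Prefix to check: 'rol'
First 3 characters of input: 'rol'
Match: True
Result: Yes


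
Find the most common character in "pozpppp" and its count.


Input: 'pozpppp'
Operation: tally each character
Counts: 'o':1, 'p':5, 'z':1
Maximum: 'p' appears 5 times


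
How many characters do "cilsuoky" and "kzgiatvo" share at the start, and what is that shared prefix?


String 1: 'cilsuoky'
String 2: 'kzgiatvo'
Compare position by position:
pos 0: 'c' vs 'k' differ -> stop
Longest common prefix: "" (length 0)


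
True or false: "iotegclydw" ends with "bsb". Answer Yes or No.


Input string: 'iotegclydw'
Suffix to check: 'bsb'
Last 3 characters of input: 'ydw'
Match: False
Result: No


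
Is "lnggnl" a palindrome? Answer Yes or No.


Input string: 'lnggnl'
Reversed: 'lnggnl'
Compare pairs: s[0]='l' vs s[5]='l' (match), s[1]='n' vs s[4]='n' (match), s[2]='g' vs s[3]='g' (match)
Palindrome: Yes


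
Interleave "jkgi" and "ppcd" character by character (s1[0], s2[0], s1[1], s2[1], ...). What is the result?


String 1: 'jkgi'
String 2: 'ppcd'
Operation: alternate characters
Pairs: 'j'+'p', 'k'+'p', 'g'+'c', 'i'+'d'
Result: jpkpgcid


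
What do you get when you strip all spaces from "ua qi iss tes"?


Input string: 'ua qi iss tes'
Operation: remove all spaces
Words: 'ua', 'qi', 'iss', 'tes'
Join without spaces: uaqiisstes


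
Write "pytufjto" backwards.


Input string: 'pytufjto'
Operation: reverse character order
Original order: 'p' -> 'y' -> 't' -> 'u' -> 'f' -> 'j' -> 't' -> 'o'
Reversed order: 'o' -> 't' -> 'j' -> 'f' -> 'u' -> 't' -> 'y' -> 'p'
Result: otjfutyp


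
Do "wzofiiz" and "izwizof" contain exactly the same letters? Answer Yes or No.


String 1: 'wzofiiz' -> sorted: 'fiiowzz'
String 2: 'izwizof' -> sorted: 'fiiowzz'
Compare sorted forms: 'fiiowzz' == 'fiiowzz'
Anagram: Yes


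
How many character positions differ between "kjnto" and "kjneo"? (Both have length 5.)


String 1: 'kjnto'
String 2: 'kjneo'
Compare each position: pos 0: 'k'=='k', pos 1: 'j'=='j', pos 2: 'n'=='n', pos 3: 't'!='e', pos 4: 'o'=='o'
Differing positions: 1
Hamming distance: 1


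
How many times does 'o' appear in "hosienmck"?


Input string: 'hosienmck'
Target character: 'o'
Scan each position: s[1]='o'
Matches found at indices: 1
Total: 1


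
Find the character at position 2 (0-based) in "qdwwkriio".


Input string: 'qdwwkriio'
Operation: get character at index 2
Index mapping: s[0]='q', s[1]='d', s[2]='w'
Result: 'w'


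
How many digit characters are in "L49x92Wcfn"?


Input string: 'L49x92Wcfn'
Operation: count digit characters (0-9)
Scan: 'L', '4'(digit), '9'(digit), 'x', '9'(digit), '2'(digit), 'W', 'c', 'f', 'n'
Digits found: 4
Result: 4


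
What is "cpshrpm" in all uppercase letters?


Input string: 'cpshrpm'
Operation: convert each letter to uppercase
Mapping: 'c'->'C', 'p'->'P', 's'->'S', 'h'->'H', 'r'->'R', 'p'->'P', 'm'->'M'
Result: CPSHRPM


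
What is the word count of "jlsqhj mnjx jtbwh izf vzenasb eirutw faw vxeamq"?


Input string: 'jlsqhj mnjx jtbwh izf vzenasb eirutw faw vxeamq'
Operation: split by spaces
Words found: 'jlsqhj', 'mnjx', 'jtbwh', 'izf', 'vzenasb', 'eirutw', 'faw', 'vxeamq'
Word count: 8


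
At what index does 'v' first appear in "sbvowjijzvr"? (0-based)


Input string: 'sbvowjijzvr'
Target: 'v'
Scanning left to right: s[0]='s', s[1]='b', s[2]='v'
First match at index: 2


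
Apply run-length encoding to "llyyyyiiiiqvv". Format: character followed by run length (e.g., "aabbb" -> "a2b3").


Input: 'llyyyyiiiiqvv'
Operation: identify consecutive runs
Runs: 'll' -> l2, 'yyyy' -> y4, 'iiii' -> i4, 'q' -> q1, 'vv' -> v2
Encoded: l2y4i4q1v2


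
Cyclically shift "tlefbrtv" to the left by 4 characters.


Input: 'tlefbrtv', shift = 4
Operation: split at index 4 and swap parts
Front part s[0:4] = 'tlef'
Back part s[4:] = 'brtv'
Rotated = back + front = 'brtv' + 'tlef'
Result: brtvtlef


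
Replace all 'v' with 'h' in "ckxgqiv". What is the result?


Input string: 'ckxgqiv'
Operation: replace 'v' with 'h'
Positions of 'v': 6
After replacement: ckxgqih


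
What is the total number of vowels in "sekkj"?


Input string: 'sekkj'
Operation: count vowels (a, e, i, o, u)
Scan: s[0]='s', s[1]='e' (vowel), s[2]='k', s[3]='k', s[4]='j'
Vowels found: 1
Result: 1


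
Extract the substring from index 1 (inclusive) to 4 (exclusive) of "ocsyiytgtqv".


Input string: 'ocsyiytgtqv'
Operation: slice [1:4]
Extract characters: s[1]='c', s[2]='s', s[3]='y'
Result: csy


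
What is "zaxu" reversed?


Input string: 'zaxu'
Operation: reverse character order
Original order: 'z' -> 'a' -> 'x' -> 'u'
Reversed order: 'u' -> 'x' -> 'a' -> 'z'
Result: uxaz


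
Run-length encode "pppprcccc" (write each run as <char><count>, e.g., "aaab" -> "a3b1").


Input: 'pppprcccc'
Operation: identify consecutive runs
Runs: 'pppp' -> p4, 'r' -> r1, 'cccc' -> c4
Encoded: p4r1c4


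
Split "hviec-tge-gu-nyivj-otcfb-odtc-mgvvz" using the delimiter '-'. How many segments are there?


Input string: 'hviec-tge-gu-nyivj-otcfb-odtc-mgvvz'
Delimiter: '-'
Split result: 'hviec', 'tge', 'gu', 'nyivj', 'otcfb', 'odtc', 'mgvvz'
Number of parts: 7


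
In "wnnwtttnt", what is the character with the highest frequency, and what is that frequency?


Input: 'wnnwtttnt'
Operation: tally each character
Counts: 'n':3, 't':4, 'w':2
Maximum: 't' appears 4 times


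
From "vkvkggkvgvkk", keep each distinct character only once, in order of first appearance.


Input: 'vkvkggkvgvkk'
Operation: keep first occurrence of each character
Scan: s[0]='v' new -> keep; s[1]='k' new -> keep; s[2]='v' seen -> skip; s[3]='k' seen -> skip; s[4]='g' new -> keep; s[5]='g' seen -> skip; s[6]='k' seen -> skip; s[7]='v' seen -> skip; s[8]='g' seen -> skip; s[9]='v' seen -> skip; s[10]='k' seen -> skip; s[11]='k' seen -> skip
Result: vkg


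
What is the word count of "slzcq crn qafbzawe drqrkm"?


Input string: 'slzcq crn qafbzawe drqrkm'
Operation: split by spaces
Words found: 'slzcq', 'crn', 'qafbzawe', 'drqrkm'
Word count: 4


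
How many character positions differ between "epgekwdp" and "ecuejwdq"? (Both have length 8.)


String 1: 'epgekwdp'
String 2: 'ecuejwdq'
Compare each position: pos 0: 'e'=='e', pos 1: 'p'!='c', pos 2: 'g'!='u', pos 3: 'e'=='e', pos 4: 'k'!='j', pos 5: 'w'=='w', pos 6: 'd'=='d', pos 7: 'p'!='q'
Differing positions: 4
Hamming distance: 4


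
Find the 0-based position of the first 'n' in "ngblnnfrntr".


Input string: 'ngblnnfrntr'
Target: 'n'
Scanning left to right: s[0]='n'
First match at index: 0


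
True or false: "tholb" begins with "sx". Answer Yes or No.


Input string: 'tholb'
Prefix to check: 'sx'
First 2 characters of input: 'th'
Match: False
Result: No


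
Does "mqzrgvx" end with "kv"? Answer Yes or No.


Input string: 'mqzrgvx'
Suffix to check: 'kv'
Last 2 characters of input: 'vx'
Match: False
Result: No


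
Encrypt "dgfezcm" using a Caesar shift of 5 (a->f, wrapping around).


Input: 'dgfezcm', shift = 5
Operation: for each letter, (position + 5) mod 26
Mapping: 'd'(3+5=8)->'i', 'g'(6+5=11)->'l', 'f'(5+5=10)->'k', 'e'(4+5=9)->'j', 'z'(25+5=30, 30 mod 26=4)->'e', 'c'(2+5=7)->'h', 'm'(12+5=17)->'r'
Result: ilkjehr


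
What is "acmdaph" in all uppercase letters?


Input string: 'acmdaph'
Operation: convert each letter to uppercase
Mapping: 'a'->'A', 'c'->'C', 'm'->'M', 'd'->'D', 'a'->'A', 'p'->'P', 'h'->'H'
Result: ACMDAPH


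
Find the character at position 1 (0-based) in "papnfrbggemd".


Input string: 'papnfrbggemd'
Operation: get character at index 1
Index mapping: s[0]='p', s[1]='a'
Result: 'a'


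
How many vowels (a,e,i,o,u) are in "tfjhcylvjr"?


Input string: 'tfjhcylvjr'
Operation: count vowels (a, e, i, o, u)
Scan: s[0]='t', s[1]='f', s[2]='j', s[3]='h', s[4]='c', s[5]='y', s[6]='l', s[7]='v', s[8]='j', s[9]='r'
Vowels found: 0
Result: 0


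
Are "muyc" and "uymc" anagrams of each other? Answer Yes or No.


String 1: 'muyc' -> sorted: 'cmuy'
String 2: 'uymc' -> sorted: 'cmuy'
Compare sorted forms: 'cmuy' == 'cmuy'
Anagram: Yes


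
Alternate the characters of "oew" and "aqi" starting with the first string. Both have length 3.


String 1: 'oew'
String 2: 'aqi'
Operation: alternate characters
Pairs: 'o'+'a', 'e'+'q', 'w'+'i'
Result: oaeqwi


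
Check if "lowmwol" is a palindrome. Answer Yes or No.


Input string: 'lowmwol'
Reversed: 'lowmwol'
Compare pairs: s[0]='l' vs s[6]='l' (match), s[1]='o' vs s[5]='o' (match), s[2]='w' vs s[4]='w' (match)
Palindrome: Yes


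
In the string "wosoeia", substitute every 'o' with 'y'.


Input string: 'wosoeia'
Operation: replace 'o' with 'y'
Positions of 'o': 1, 3
After replacement: wysyeia


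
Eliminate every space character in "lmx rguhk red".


Input string: 'lmx rguhk red'
Operation: remove all spaces
Words: 'lmx', 'rguhk', 'red'
Join without spaces: lmxrguhkred


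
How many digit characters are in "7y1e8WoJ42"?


Input string: '7y1e8WoJ42'
Operation: count digit characters (0-9)
Scan: '7'(digit), 'y', '1'(digit), 'e', '8'(digit), 'W', 'o', 'J', '4'(digit), '2'(digit)
Digits found: 5
Result: 5


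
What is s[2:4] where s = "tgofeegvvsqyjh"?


Input string: 'tgofeegvvsqyjh'
Operation: slice [2:4]
Extract characters: s[2]='o', s[3]='f'
Result: of


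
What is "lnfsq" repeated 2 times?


Input string: 'lnfsq'
Operation: repeat 2 times
Concatenation: 'lnfsq' + 'lnfsq'
Result: lnfsqlnfsq


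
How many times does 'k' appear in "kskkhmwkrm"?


Input string: 'kskkhmwkrm'
Target character: 'k'
Scan each position: s[0]='k', s[2]='k', s[3]='k', s[7]='k'
Matches found at indices: 0, 2, 3, 7
Total: 4


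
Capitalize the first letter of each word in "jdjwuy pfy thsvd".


Input string: 'jdjwuy pfy thsvd'
Operation: capitalize first letter of each word
Word transformations: 'jdjwuy'->'Jdjwuy', 'pfy'->'Pfy', 'thsvd'->'Thsvd'
Result: Jdjwuy Pfy Thsvd


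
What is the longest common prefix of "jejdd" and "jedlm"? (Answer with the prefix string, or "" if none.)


String 1: 'jejdd'
String 2: 'jedlm'
Compare position by position:
pos 0: 'j' vs 'j' match
pos 1: 'e' vs 'e' match
pos 2: 'j' vs 'd' differ -> stop
Longest common prefix: "je" (length 2)


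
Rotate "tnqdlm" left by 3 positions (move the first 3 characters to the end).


Input: 'tnqdlm', shift = 3
Operation: split at index 3 and swap parts
Front part s[0:3] = 'tnq'
Back part s[3:] = 'dlm'
Rotated = back + front = 'dlm' + 'tnq'
Result: dlmtnq


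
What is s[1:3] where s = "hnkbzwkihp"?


Input string: 'hnkbzwkihp'
Operation: slice [1:3]
Extract characters: s[1]='n', s[2]='k'
Result: nk


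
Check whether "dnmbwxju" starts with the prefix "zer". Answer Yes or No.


Input string: 'dnmbwxju'
Prefix to check: 'zer'
First 3 characters of input: 'dnm'
Match: False
Result: No


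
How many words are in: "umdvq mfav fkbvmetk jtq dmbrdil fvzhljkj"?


Input string: 'umdvq mfav fkbvmetk jtq dmbrdil fvzhljkj'
Operation: split by spaces
Words found: 'umdvq', 'mfav', 'fkbvmetk', 'jtq', 'dmbrdil', 'fvzhljkj'
Word count: 6


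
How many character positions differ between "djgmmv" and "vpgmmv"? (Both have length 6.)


String 1: 'djgmmv'
String 2: 'vpgmmv'
Compare each position: pos 0: 'd'!='v', pos 1: 'j'!='p', pos 2: 'g'=='g', pos 3: 'm'=='m', pos 4: 'm'=='m', pos 5: 'v'=='v'
Differing positions: 2
Hamming distance: 2


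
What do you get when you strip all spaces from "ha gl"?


Input string: 'ha gl'
Operation: remove all spaces
Words: 'ha', 'gl'
Join without spaces: hagl


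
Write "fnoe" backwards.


Input string: 'fnoe'
Operation: reverse character order
Original order: 'f' -> 'n' -> 'o' -> 'e'
Reversed order: 'e' -> 'o' -> 'n' -> 'f'
Result: eonf


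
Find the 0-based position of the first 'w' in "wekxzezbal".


Input string: 'wekxzezbal'
Target: 'w'
Scanning left to right: s[0]='w'
First match at index: 0


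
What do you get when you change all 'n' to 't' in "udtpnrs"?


Input string: 'udtpnrs'
Operation: replace 'n' with 't'
Positions of 'n': 4
After replacement: udtptrs


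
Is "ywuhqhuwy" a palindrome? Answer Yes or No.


Input string: 'ywuhqhuwy'
Reversed: 'ywuhqhuwy'
Compare pairs: s[0]='y' vs s[8]='y' (match), s[1]='w' vs s[7]='w' (match), s[2]='u' vs s[6]='u' (match), s[3]='h' vs s[5]='h' (match)
Palindrome: Yes


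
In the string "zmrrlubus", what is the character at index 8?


Input string: 'zmrrlubus'
Operation: get character at index 8
Index mapping: s[0]='z', s[1]='m', s[2]='r', s[3]='r', s[4]='l', s[5]='u', s[6]='b', s[7]='u', s[8]='s'
Result: 's'


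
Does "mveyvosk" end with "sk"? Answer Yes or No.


Input string: 'mveyvosk'
Suffix to check: 'sk'
Last 2 characters of input: 'sk'
Match: True
Result: Yes


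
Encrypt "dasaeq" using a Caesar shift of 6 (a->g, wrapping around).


Input: 'dasaeq', shift = 6
Operation: for each letter, (position + 6) mod 26
Mapping: 'd'(3+6=9)->'j', 'a'(0+6=6)->'g', 's'(18+6=24)->'y', 'a'(0+6=6)->'g', 'e'(4+6=10)->'k', 'q'(16+6=22)->'w'
Result: jgygkw


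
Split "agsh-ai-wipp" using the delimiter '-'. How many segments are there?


Input string: 'agsh-ai-wipp'
Delimiter: '-'
Split result: 'agsh', 'ai', 'wipp'
Number of parts: 3


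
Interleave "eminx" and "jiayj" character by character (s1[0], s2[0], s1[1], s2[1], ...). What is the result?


String 1: 'eminx'
String 2: 'jiayj'
Operation: alternate characters
Pairs: 'e'+'j', 'm'+'i', 'i'+'a', 'n'+'y', 'x'+'j'
Result: ejmiianyxj


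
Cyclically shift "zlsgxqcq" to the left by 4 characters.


Input: 'zlsgxqcq', shift = 4
Operation: split at index 4 and swap parts
Front part s[0:4] = 'zlsg'
Back part s[4:] = 'xqcq'
Rotated = back + front = 'xqcq' + 'zlsg'
Result: xqcqzlsg


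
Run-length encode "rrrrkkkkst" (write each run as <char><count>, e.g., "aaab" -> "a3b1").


Input: 'rrrrkkkkst'
Operation: identify consecutive runs
Runs: 'rrrr' -> r4, 'kkkk' -> k4, 's' -> s1, 't' -> t1
Encoded: r4k4s1t1


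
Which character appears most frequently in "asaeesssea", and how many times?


Input: 'asaeesssea'
Operation: tally each character
Counts: 'a':3, 'e':3, 's':4
Maximum: 's' appears 4 times


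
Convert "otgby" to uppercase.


Input string: 'otgby'
Operation: convert each letter to uppercase
Mapping: 'o'->'O', 't'->'T', 'g'->'G', 'b'->'B', 'y'->'Y'
Result: OTGBY


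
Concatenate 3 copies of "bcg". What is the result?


Input string: 'bcg'
Operation: repeat 3 times
Concatenation: 'bcg' + 'bcg' + 'bcg'
Result: bcgbcgbcg


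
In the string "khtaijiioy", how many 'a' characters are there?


Input string: 'khtaijiioy'
Target character: 'a'
Scan each position: s[3]='a'
Matches found at indices: 3
Total: 1


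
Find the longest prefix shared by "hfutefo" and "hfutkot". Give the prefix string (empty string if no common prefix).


String 1: 'hfutefo'
String 2: 'hfutkot'
Compare position by position:
pos 0: 'h' vs 'h' match
pos 1: 'f' vs 'f' match
pos 2: 'u' vs 'u' match
pos 3: 't' vs 't' match
pos 4: 'e' vs 'k' differ -> stop
Longest common prefix: "hfut" (length 4)


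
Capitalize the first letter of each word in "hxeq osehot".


Input string: 'hxeq osehot'
Operation: capitalize first letter of each word
Word transformations: 'hxeq'->'Hxeq', 'osehot'->'Osehot'
Result: Hxeq Osehot


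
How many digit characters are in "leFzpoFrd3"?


Input string: 'leFzpoFrd3'
Operation: count digit characters (0-9)
Scan: 'l', 'e', 'F', 'z', 'p', 'o', 'F', 'r', 'd', '3'(digit)
Digits found: 1
Result: 1


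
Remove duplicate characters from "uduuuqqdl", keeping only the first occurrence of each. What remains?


Input: 'uduuuqqdl'
Operation: keep first occurrence of each character
Scan: s[0]='u' new -> keep; s[1]='d' new -> keep; s[2]='u' seen -> skip; s[3]='u' seen -> skip; s[4]='u' seen -> skip; s[5]='q' new -> keep; s[6]='q' seen -> skip; s[7]='d' seen -> skip; s[8]='l' new -> keep
Result: udql


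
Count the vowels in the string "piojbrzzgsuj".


Input string: 'piojbrzzgsuj'
Operation: count vowels (a, e, i, o, u)
Scan: s[0]='p', s[1]='i' (vowel), s[2]='o' (vowel), s[3]='j', s[4]='b', s[5]='r', s[6]='z', s[7]='z', s[8]='g', s[9]='s', s[10]='u' (vowel), s[11]='j'
Vowels found: 3
Result: 3


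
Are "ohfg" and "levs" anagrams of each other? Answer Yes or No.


String 1: 'ohfg' -> sorted: 'fgho'
String 2: 'levs' -> sorted: 'elsv'
Compare sorted forms: 'fgho' != 'elsv'
Anagram: No


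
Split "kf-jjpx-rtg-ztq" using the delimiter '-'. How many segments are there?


Input string: 'kf-jjpx-rtg-ztq'
Delimiter: '-'
Split result: 'kf', 'jjpx', 'rtg', 'ztq'
Number of parts: 4


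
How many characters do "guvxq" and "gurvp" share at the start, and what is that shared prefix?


String 1: 'guvxq'
String 2: 'gurvp'
Compare position by position:
pos 0: 'g' vs 'g' match
pos 1: 'u' vs 'u' match
pos 2: 'v' vs 'r' differ -> stop
Longest common prefix: "gu" (length 2)


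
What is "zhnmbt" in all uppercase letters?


Input string: 'zhnmbt'
Operation: convert each letter to uppercase
Mapping: 'z'->'Z', 'h'->'H', 'n'->'N', 'm'->'M', 'b'->'B', 't'->'T'
Result: ZHNMBT


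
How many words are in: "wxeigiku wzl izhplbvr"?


Input string: 'wxeigiku wzl izhplbvr'
Operation: split by spaces
Words found: 'wxeigiku', 'wzl', 'izhplbvr'
Word count: 3


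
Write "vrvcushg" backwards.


Input string: 'vrvcushg'
Operation: reverse character order
Original order: 'v' -> 'r' -> 'v' -> 'c' -> 'u' -> 's' -> 'h' -> 'g'
Reversed order: 'g' -> 'h' -> 's' -> 'u' -> 'c' -> 'v' -> 'r' -> 'v'
Result: ghsucvrv


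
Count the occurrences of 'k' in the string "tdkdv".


Input string: 'tdkdv'
Target character: 'k'
Scan each position: s[2]='k'
Matches found at indices: 2
Total: 1


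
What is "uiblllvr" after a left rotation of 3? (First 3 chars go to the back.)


Input: 'uiblllvr', shift = 3
Operation: split at index 3 and swap parts
Front part s[0:3] = 'uib'
Back part s[3:] = 'lllvr'
Rotated = back + front = 'lllvr' + 'uib'
Result: lllvruib


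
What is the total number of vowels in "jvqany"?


Input string: 'jvqany'
Operation: count vowels (a, e, i, o, u)
Scan: s[0]='j', s[1]='v', s[2]='q', s[3]='a' (vowel), s[4]='n', s[5]='y'
Vowels found: 1
Result: 1


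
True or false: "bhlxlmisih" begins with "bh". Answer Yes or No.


Input string: 'bhlxlmisih'
Prefix to check: 'bh'
First 2 characters of input: 'bh'
Match: True
Result: Yes


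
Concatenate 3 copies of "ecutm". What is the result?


Input string: 'ecutm'
Operation: repeat 3 times
Concatenation: 'ecutm' + 'ecutm' + 'ecutm'
Result: ecutmecutmecutm


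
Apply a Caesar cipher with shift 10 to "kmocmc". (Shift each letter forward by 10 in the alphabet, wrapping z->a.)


Input: 'kmocmc', shift = 10
Operation: for each letter, (position + 10) mod 26
Mapping: 'k'(10+10=20)->'u', 'm'(12+10=22)->'w', 'o'(14+10=24)->'y', 'c'(2+10=12)->'m', 'm'(12+10=22)->'w', 'c'(2+10=12)->'m'
Result: uwymwm


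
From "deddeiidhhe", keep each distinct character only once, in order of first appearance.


Input: 'deddeiidhhe'
Operation: keep first occurrence of each character
Scan: s[0]='d' new -> keep; s[1]='e' new -> keep; s[2]='d' seen -> skip; s[3]='d' seen -> skip; s[4]='e' seen -> skip; s[5]='i' new -> keep; s[6]='i' seen -> skip; s[7]='d' seen -> skip; s[8]='h' new -> keep; s[9]='h' seen -> skip; s[10]='e' seen -> skip
Result: deih


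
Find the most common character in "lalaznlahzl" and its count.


Input: 'lalaznlahzl'
Operation: tally each character
Counts: 'a':3, 'h':1, 'l':4, 'n':1, 'z':2
Maximum: 'l' appears 4 times


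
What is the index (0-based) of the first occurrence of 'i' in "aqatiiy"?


Input string: 'aqatiiy'
Target: 'i'
Scanning left to right: s[0]='a', s[1]='q', s[2]='a', s[3]='t', s[4]='i'
First match at index: 4


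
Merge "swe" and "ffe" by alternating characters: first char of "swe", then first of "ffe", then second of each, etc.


String 1: 'swe'
String 2: 'ffe'
Operation: alternate characters
Pairs: 's'+'f', 'w'+'f', 'e'+'e'
Result: sfwfee


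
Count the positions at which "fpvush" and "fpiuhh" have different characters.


String 1: 'fpvush'
String 2: 'fpiuhh'
Compare each position: pos 0: 'f'=='f', pos 1: 'p'=='p', pos 2: 'v'!='i', pos 3: 'u'=='u', pos 4: 's'!='h', pos 5: 'h'=='h'
Differing positions: 2
Hamming distance: 2


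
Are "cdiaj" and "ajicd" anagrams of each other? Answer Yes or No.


String 1: 'cdiaj' -> sorted: 'acdij'
String 2: 'ajicd' -> sorted: 'acdij'
Compare sorted forms: 'acdij' == 'acdij'
Anagram: Yes


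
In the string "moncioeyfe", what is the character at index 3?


Input string: 'moncioeyfe'
Operation: get character at index 3
Index mapping: s[0]='m', s[1]='o', s[2]='n', s[3]='c'
Result: 'c'


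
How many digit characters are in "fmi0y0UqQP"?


Input string: 'fmi0y0UqQP'
Operation: count digit characters (0-9)
Scan: 'f', 'm', 'i', '0'(digit), 'y', '0'(digit), 'U', 'q', 'Q', 'P'
Digits found: 2
Result: 2


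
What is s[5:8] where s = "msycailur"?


Input string: 'msycailur'
Operation: slice [5:8]
Extract characters: s[5]='i', s[6]='l', s[7]='u'
Result: ilu


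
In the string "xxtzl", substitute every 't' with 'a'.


Input string: 'xxtzl'
Operation: replace 't' with 'a'
Positions of 't': 2
After replacement: xxazl


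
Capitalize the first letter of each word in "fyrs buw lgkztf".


Input string: 'fyrs buw lgkztf'
Operation: capitalize first letter of each word
Word transformations: 'fyrs'->'Fyrs', 'buw'->'Buw', 'lgkztf'->'Lgkztf'
Result: Fyrs Buw Lgkztf


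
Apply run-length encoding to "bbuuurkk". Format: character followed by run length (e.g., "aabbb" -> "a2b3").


Input: 'bbuuurkk'
Operation: identify consecutive runs
Runs: 'bb' -> b2, 'uuu' -> u3, 'r' -> r1, 'kk' -> k2
Encoded: b2u3r1k2


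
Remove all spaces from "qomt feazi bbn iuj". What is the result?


Input string: 'qomt feazi bbn iuj'
Operation: remove all spaces
Words: 'qomt', 'feazi', 'bbn', 'iuj'
Join without spaces: qomtfeazibbniuj


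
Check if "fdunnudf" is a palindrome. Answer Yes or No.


Input string: 'fdunnudf'
Reversed: 'fdunnudf'
Compare pairs: s[0]='f' vs s[7]='f' (match), s[1]='d' vs s[6]='d' (match), s[2]='u' vs s[5]='u' (match), s[3]='n' vs s[4]='n' (match)
Palindrome: Yes


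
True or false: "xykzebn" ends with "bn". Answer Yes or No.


Input string: 'xykzebn'
Suffix to check: 'bn'
Last 2 characters of input: 'bn'
Match: True
Result: Yes


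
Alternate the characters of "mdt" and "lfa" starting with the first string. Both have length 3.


String 1: 'mdt'
String 2: 'lfa'
Operation: alternate characters
Pairs: 'm'+'l', 'd'+'f', 't'+'a'
Result: mldfta


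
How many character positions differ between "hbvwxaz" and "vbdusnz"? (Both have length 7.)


String 1: 'hbvwxaz'
String 2: 'vbdusnz'
Compare each position: pos 0: 'h'!='v', pos 1: 'b'=='b', pos 2: 'v'!='d', pos 3: 'w'!='u', pos 4: 'x'!='s', pos 5: 'a'!='n', pos 6: 'z'=='z'
Differing positions: 5
Hamming distance: 5


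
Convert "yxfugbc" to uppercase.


Input string: 'yxfugbc'
Operation: convert each letter to uppercase
Mapping: 'y'->'Y', 'x'->'X', 'f'->'F', 'u'->'U', 'g'->'G', 'b'->'B', 'c'->'C'
Result: YXFUGBC


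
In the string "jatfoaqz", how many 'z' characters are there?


Input string: 'jatfoaqz'
Target character: 'z'
Scan each position: s[7]='z'
Matches found at indices: 7
Total: 1


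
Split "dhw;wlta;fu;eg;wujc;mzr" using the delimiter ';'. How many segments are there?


Input string: 'dhw;wlta;fu;eg;wujc;mzr'
Delimiter: ';'
Split result: 'dhw', 'wlta', 'fu', 'eg', 'wujc', 'mzr'
Number of parts: 6


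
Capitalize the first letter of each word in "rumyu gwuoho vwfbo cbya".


Input string: 'rumyu gwuoho vwfbo cbya'
Operation: capitalize first letter of each word
Word transformations: 'rumyu'->'Rumyu', 'gwuoho'->'Gwuoho', 'vwfbo'->'Vwfbo', 'cbya'->'Cbya'
Result: Rumyu Gwuoho Vwfbo Cbya


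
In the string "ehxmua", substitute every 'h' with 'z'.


Input string: 'ehxmua'
Operation: replace 'h' with 'z'
Positions of 'h': 1
After replacement: ezxmua


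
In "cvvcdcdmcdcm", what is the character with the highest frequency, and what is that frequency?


Input: 'cvvcdcdmcdcm'
Operation: tally each character
Counts: 'c':5, 'd':3, 'm':2, 'v':2
Maximum: 'c' appears 5 times


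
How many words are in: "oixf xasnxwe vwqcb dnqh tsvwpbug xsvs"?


Input string: 'oixf xasnxwe vwqcb dnqh tsvwpbug xsvs'
Operation: split by spaces
Words found: 'oixf', 'xasnxwe', 'vwqcb', 'dnqh', 'tsvwpbug', 'xsvs'
Word count: 6


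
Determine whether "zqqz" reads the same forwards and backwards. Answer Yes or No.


Input string: 'zqqz'
Reversed: 'zqqz'
Compare pairs: s[0]='z' vs s[3]='z' (match), s[1]='q' vs s[2]='q' (match)
Palindrome: Yes


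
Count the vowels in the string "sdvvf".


Input string: 'sdvvf'
Operation: count vowels (a, e, i, o, u)
Scan: s[0]='s', s[1]='d', s[2]='v', s[3]='v', s[4]='f'
Vowels found: 0
Result: 0


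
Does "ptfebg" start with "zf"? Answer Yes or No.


Input string: 'ptfebg'
Prefix to check: 'zf'
First 2 characters of input: 'pt'
Match: False
Result: No


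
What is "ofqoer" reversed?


Input string: 'ofqoer'
Operation: reverse character order
Original order: 'o' -> 'f' -> 'q' -> 'o' -> 'e' -> 'r'
Reversed order: 'r' -> 'e' -> 'o' -> 'q' -> 'f' -> 'o'
Result: reoqfo


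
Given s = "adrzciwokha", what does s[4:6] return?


Input string: 'adrzciwokha'
Operation: slice [4:6]
Extract characters: s[4]='c', s[5]='i'
Result: ci


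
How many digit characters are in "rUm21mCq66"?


Input string: 'rUm21mCq66'
Operation: count digit characters (0-9)
Scan: 'r', 'U', 'm', '2'(digit), '1'(digit), 'm', 'C', 'q', '6'(digit), '6'(digit)
Digits found: 4
Result: 4


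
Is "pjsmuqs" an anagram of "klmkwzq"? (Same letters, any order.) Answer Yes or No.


String 1: 'klmkwzq' -> sorted: 'kklmqwz'
String 2: 'pjsmuqs' -> sorted: 'jmpqssu'
Compare sorted forms: 'kklmqwz' != 'jmpqssu'
Anagram: No


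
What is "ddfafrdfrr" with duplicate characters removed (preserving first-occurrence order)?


Input: 'ddfafrdfrr'
Operation: keep first occurrence of each character
Scan: s[0]='d' new -> keep; s[1]='d' seen -> skip; s[2]='f' new -> keep; s[3]='a' new -> keep; s[4]='f' seen -> skip; s[5]='r' new -> keep; s[6]='d' seen -> skip; s[7]='f' seen -> skip; s[8]='r' seen -> skip; s[9]='r' seen -> skip
Result: dfar


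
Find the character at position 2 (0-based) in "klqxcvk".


Input string: 'klqxcvk'
Operation: get character at index 2
Index mapping: s[0]='k', s[1]='l', s[2]='q'
Result: 'q'


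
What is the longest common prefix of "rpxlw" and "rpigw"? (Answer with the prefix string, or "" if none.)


String 1: 'rpxlw'
String 2: 'rpigw'
Compare position by position:
pos 0: 'r' vs 'r' match
pos 1: 'p' vs 'p' match
pos 2: 'x' vs 'i' differ -> stop
Longest common prefix: "rp" (length 2)


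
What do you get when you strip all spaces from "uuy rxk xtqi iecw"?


Input string: 'uuy rxk xtqi iecw'
Operation: remove all spaces
Words: 'uuy', 'rxk', 'xtqi', 'iecw'
Join without spaces: uuyrxkxtqiiecw


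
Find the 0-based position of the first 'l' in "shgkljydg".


Input string: 'shgkljydg'
Target: 'l'
Scanning left to right: s[0]='s', s[1]='h', s[2]='g', s[3]='k', s[4]='l'
First match at index: 4


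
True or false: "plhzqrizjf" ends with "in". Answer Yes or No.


Input string: 'plhzqrizjf'
Suffix to check: 'in'
Last 2 characters of input: 'jf'
Match: False
Result: No


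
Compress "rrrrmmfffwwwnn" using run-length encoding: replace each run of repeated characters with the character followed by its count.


Input: 'rrrrmmfffwwwnn'
Operation: identify consecutive runs
Runs: 'rrrr' -> r4, 'mm' -> m2, 'fff' -> f3, 'www' -> w3, 'nn' -> n2
Encoded: r4m2f3w3n2


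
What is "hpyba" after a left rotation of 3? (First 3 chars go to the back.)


Input: 'hpyba', shift = 3
Operation: split at index 3 and swap parts
Front part s[0:3] = 'hpy'
Back part s[3:] = 'ba'
Rotated = back + front = 'ba' + 'hpy'
Result: bahpy


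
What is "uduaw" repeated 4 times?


Input string: 'uduaw'
Operation: repeat 4 times
Concatenation: 'uduaw' + 'uduaw' + 'uduaw' + 'uduaw'
Result: uduawuduawuduawuduaw


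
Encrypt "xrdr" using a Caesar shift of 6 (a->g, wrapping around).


Input: 'xrdr', shift = 6
Operation: for each letter, (position + 6) mod 26
Mapping: 'x'(23+6=29, 29 mod 26=3)->'d', 'r'(17+6=23)->'x', 'd'(3+6=9)->'j', 'r'(17+6=23)->'x'
Result: dxjx


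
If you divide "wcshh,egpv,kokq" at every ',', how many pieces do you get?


Input string: 'wcshh,egpv,kokq'
Delimiter: ','
Split result: 'wcshh', 'egpv', 'kokq'
Number of parts: 3


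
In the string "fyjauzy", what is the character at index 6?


Input string: 'fyjauzy'
Operation: get character at index 6
Index mapping: s[0]='f', s[1]='y', s[2]='j', s[3]='a', s[4]='u', s[5]='z', s[6]='y'
Result: 'y'


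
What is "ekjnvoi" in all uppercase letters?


Input string: 'ekjnvoi'
Operation: convert each letter to uppercase
Mapping: 'e'->'E', 'k'->'K', 'j'->'J', 'n'->'N', 'v'->'V', 'o'->'O', 'i'->'I'
Result: EKJNVOI


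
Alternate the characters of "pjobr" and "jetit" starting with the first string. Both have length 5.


String 1: 'pjobr'
String 2: 'jetit'
Operation: alternate characters
Pairs: 'p'+'j', 'j'+'e', 'o'+'t', 'b'+'i', 'r'+'t'
Result: pjjeotbirt


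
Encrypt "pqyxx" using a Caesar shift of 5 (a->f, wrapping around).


Input: 'pqyxx', shift = 5
Operation: for each letter, (position + 5) mod 26
Mapping: 'p'(15+5=20)->'u', 'q'(16+5=21)->'v', 'y'(24+5=29, 29 mod 26=3)->'d', 'x'(23+5=28, 28 mod 26=2)->'c', 'x'(23+5=28, 28 mod 26=2)->'c'
Result: uvdcc


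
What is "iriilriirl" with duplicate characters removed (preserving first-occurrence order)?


Input: 'iriilriirl'
Operation: keep first occurrence of each character
Scan: s[0]='i' new -> keep; s[1]='r' new -> keep; s[2]='i' seen -> skip; s[3]='i' seen -> skip; s[4]='l' new -> keep; s[5]='r' seen -> skip; s[6]='i' seen -> skip; s[7]='i' seen -> skip; s[8]='r' seen -> skip; s[9]='l' seen -> skip
Result: irl


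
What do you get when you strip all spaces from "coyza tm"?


Input string: 'coyza tm'
Operation: remove all spaces
Words: 'coyza', 'tm'
Join without spaces: coyzatm


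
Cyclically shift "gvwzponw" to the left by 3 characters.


Input: 'gvwzponw', shift = 3
Operation: split at index 3 and swap parts
Front part s[0:3] = 'gvw'
Back part s[3:] = 'zponw'
Rotated = back + front = 'zponw' + 'gvw'
Result: zponwgvw


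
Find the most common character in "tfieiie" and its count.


Input: 'tfieiie'
Operation: tally each character
Counts: 'e':2, 'f':1, 'i':3, 't':1
Maximum: 'i' appears 3 times


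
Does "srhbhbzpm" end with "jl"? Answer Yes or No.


Input string: 'srhbhbzpm'
Suffix to check: 'jl'
Last 2 characters of input: 'pm'
Match: False
Result: No


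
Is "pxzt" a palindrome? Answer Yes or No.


Input string: 'pxzt'
Reversed: 'tzxp'
Compare pairs: s[0]='p' vs s[3]='t' (mismatch), s[1]='x' vs s[2]='z' (mismatch)
Palindrome: No


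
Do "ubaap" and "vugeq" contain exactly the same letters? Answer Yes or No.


String 1: 'ubaap' -> sorted: 'aabpu'
String 2: 'vugeq' -> sorted: 'egquv'
Compare sorted forms: 'aabpu' != 'egquv'
Anagram: No


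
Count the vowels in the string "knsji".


Input string: 'knsji'
Operation: count vowels (a, e, i, o, u)
Scan: s[0]='k', s[1]='n', s[2]='s', s[3]='j', s[4]='i' (vowel)
Vowels found: 1
Result: 1


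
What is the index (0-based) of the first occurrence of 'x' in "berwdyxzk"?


Input string: 'berwdyxzk'
Target: 'x'
Scanning left to right: s[0]='b', s[1]='e', s[2]='r', s[3]='w', s[4]='d', s[5]='y', s[6]='x'
First match at index: 6


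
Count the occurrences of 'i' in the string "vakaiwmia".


Input string: 'vakaiwmia'
Target character: 'i'
Scan each position: s[4]='i', s[7]='i'
Matches found at indices: 4, 7
Total: 2


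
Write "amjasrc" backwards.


Input string: 'amjasrc'
Operation: reverse character order
Original order: 'a' -> 'm' -> 'j' -> 'a' -> 's' -> 'r' -> 'c'
Reversed order: 'c' -> 'r' -> 's' -> 'a' -> 'j' -> 'm' -> 'a'
Result: crsajma


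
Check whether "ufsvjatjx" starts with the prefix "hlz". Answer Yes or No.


Input string: 'ufsvjatjx'
Prefix to check: 'hlz'
First 3 characters of input: 'ufs'
Match: False
Result: No


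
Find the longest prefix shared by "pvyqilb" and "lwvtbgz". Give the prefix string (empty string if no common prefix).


String 1: 'pvyqilb'
String 2: 'lwvtbgz'
Compare position by position:
pos 0: 'p' vs 'l' differ -> stop
Longest common prefix: "" (length 0)


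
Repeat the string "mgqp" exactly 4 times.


Input string: 'mgqp'
Operation: repeat 4 times
Concatenation: 'mgqp' + 'mgqp' + 'mgqp' + 'mgqp'
Result: mgqpmgqpmgqpmgqp


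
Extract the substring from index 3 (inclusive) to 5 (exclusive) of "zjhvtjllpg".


Input string: 'zjhvtjllpg'
Operation: slice [3:5]
Extract characters: s[3]='v', s[4]='t'
Result: vt


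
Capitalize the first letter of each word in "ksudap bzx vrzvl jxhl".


Input string: 'ksudap bzx vrzvl jxhl'
Operation: capitalize first letter of each word
Word transformations: 'ksudap'->'Ksudap', 'bzx'->'Bzx', 'vrzvl'->'Vrzvl', 'jxhl'->'Jxhl'
Result: Ksudap Bzx Vrzvl Jxhl


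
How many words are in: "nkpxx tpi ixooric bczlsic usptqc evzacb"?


Input string: 'nkpxx tpi ixooric bczlsic usptqc evzacb'
Operation: split by spaces
Words found: 'nkpxx', 'tpi', 'ixooric', 'bczlsic', 'usptqc', 'evzacb'
Word count: 6


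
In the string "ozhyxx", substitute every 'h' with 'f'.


Input string: 'ozhyxx'
Operation: replace 'h' with 'f'
Positions of 'h': 2
After replacement: ozfyxx


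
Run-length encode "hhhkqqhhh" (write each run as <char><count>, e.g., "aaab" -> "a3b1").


Input: 'hhhkqqhhh'
Operation: identify consecutive runs
Runs: 'hhh' -> h3, 'k' -> k1, 'qq' -> q2, 'hhh' -> h3
Encoded: h3k1q2h3


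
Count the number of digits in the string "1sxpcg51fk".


Input string: '1sxpcg51fk'
Operation: count digit characters (0-9)
Scan: '1'(digit), 's', 'x', 'p', 'c', 'g', '5'(digit), '1'(digit), 'f', 'k'
Digits found: 3
Result: 3


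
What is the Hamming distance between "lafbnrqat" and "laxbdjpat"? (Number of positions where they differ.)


String 1: 'lafbnrqat'
String 2: 'laxbdjpat'
Compare each position: pos 0: 'l'=='l', pos 1: 'a'=='a', pos 2: 'f'!='x', pos 3: 'b'=='b', pos 4: 'n'!='d', pos 5: 'r'!='j', pos 6: 'q'!='p', pos 7: 'a'=='a', pos 8: 't'=='t'
Differing positions: 4
Hamming distance: 4


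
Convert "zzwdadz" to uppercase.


Input string: 'zzwdadz'
Operation: convert each letter to uppercase
Mapping: 'z'->'Z', 'z'->'Z', 'w'->'W', 'd'->'D', 'a'->'A', 'd'->'D', 'z'->'Z'
Result: ZZWDADZ


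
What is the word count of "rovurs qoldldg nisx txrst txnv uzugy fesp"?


Input string: 'rovurs qoldldg nisx txrst txnv uzugy fesp'
Operation: split by spaces
Words found: 'rovurs', 'qoldldg', 'nisx', 'txrst', 'txnv', 'uzugy', 'fesp'
Word count: 7


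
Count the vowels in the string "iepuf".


Input string: 'iepuf'
Operation: count vowels (a, e, i, o, u)
Scan: s[0]='i' (vowel), s[1]='e' (vowel), s[2]='p', s[3]='u' (vowel), s[4]='f'
Vowels found: 3
Result: 3


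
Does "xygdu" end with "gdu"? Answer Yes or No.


Input string: 'xygdu'
Suffix to check: 'gdu'
Last 3 characters of input: 'gdu'
Match: True
Result: Yes


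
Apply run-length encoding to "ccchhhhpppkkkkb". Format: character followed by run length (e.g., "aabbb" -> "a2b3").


Input: 'ccchhhhpppkkkkb'
Operation: identify consecutive runs
Runs: 'ccc' -> c3, 'hhhh' -> h4, 'ppp' -> p3, 'kkkk' -> k4, 'b' -> b1
Encoded: c3h4p3k4b1


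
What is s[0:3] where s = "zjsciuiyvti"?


Input string: 'zjsciuiyvti'
Operation: slice [0:3]
Extract characters: s[0]='z', s[1]='j', s[2]='s'
Result: zjs


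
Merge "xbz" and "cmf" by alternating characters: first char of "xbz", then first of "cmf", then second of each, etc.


String 1: 'xbz'
String 2: 'cmf'
Operation: alternate characters
Pairs: 'x'+'c', 'b'+'m', 'z'+'f'
Result: xcbmzf


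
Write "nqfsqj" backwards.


Input string: 'nqfsqj'
Operation: reverse character order
Original order: 'n' -> 'q' -> 'f' -> 's' -> 'q' -> 'j'
Reversed order: 'j' -> 'q' -> 's' -> 'f' -> 'q' -> 'n'
Result: jqsfqn


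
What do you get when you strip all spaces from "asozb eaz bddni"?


Input string: 'asozb eaz bddni'
Operation: remove all spaces
Words: 'asozb', 'eaz', 'bddni'
Join without spaces: asozbeazbddni


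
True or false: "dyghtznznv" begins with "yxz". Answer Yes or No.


Input string: 'dyghtznznv'
Prefix to check: 'yxz'
First 3 characters of input: 'dyg'
Match: False
Result: No


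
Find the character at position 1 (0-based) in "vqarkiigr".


Input string: 'vqarkiigr'
Operation: get character at index 1
Index mapping: s[0]='v', s[1]='q'
Result: 'q'


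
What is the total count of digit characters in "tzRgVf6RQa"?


Input string: 'tzRgVf6RQa'
Operation: count digit characters (0-9)
Scan: 't', 'z', 'R', 'g', 'V', 'f', '6'(digit), 'R', 'Q', 'a'
Digits found: 1
Result: 1


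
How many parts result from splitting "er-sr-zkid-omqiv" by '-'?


Input string: 'er-sr-zkid-omqiv'
Delimiter: '-'
Split result: 'er', 'sr', 'zkid', 'omqiv'
Number of parts: 4


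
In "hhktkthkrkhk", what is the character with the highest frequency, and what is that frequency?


Input: 'hhktkthkrkhk'
Operation: tally each character
Counts: 'h':4, 'k':5, 'r':1, 't':2
Maximum: 'k' appears 5 times


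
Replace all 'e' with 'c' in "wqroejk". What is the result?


Input string: 'wqroejk'
Operation: replace 'e' with 'c'
Positions of 'e': 4
After replacement: wqrocjk


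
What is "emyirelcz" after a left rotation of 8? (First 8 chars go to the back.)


Input: 'emyirelcz', shift = 8
Operation: split at index 8 and swap parts
Front part s[0:8] = 'emyirelc'
Back part s[8:] = 'z'
Rotated = back + front = 'z' + 'emyirelc'
Result: zemyirelc


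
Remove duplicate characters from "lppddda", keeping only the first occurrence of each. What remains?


Input: 'lppddda'
Operation: keep first occurrence of each character
Scan: s[0]='l' new -> keep; s[1]='p' new -> keep; s[2]='p' seen -> skip; s[3]='d' new -> keep; s[4]='d' seen -> skip; s[5]='d' seen -> skip; s[6]='a' new -> keep
Result: lpda


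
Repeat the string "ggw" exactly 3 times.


Input string: 'ggw'
Operation: repeat 3 times
Concatenation: 'ggw' + 'ggw' + 'ggw'
Result: ggwggwggw


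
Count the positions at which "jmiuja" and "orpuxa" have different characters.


String 1: 'jmiuja'
String 2: 'orpuxa'
Compare each position: pos 0: 'j'!='o', pos 1: 'm'!='r', pos 2: 'i'!='p', pos 3: 'u'=='u', pos 4: 'j'!='x', pos 5: 'a'=='a'
Differing positions: 4
Hamming distance: 4


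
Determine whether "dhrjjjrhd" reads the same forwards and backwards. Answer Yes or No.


Input string: 'dhrjjjrhd'
Reversed: 'dhrjjjrhd'
Compare pairs: s[0]='d' vs s[8]='d' (match), s[1]='h' vs s[7]='h' (match), s[2]='r' vs s[6]='r' (match), s[3]='j' vs s[5]='j' (match)
Palindrome: Yes


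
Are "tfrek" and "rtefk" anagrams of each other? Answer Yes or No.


String 1: 'tfrek' -> sorted: 'efkrt'
String 2: 'rtefk' -> sorted: 'efkrt'
Compare sorted forms: 'efkrt' == 'efkrt'
Anagram: Yes
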